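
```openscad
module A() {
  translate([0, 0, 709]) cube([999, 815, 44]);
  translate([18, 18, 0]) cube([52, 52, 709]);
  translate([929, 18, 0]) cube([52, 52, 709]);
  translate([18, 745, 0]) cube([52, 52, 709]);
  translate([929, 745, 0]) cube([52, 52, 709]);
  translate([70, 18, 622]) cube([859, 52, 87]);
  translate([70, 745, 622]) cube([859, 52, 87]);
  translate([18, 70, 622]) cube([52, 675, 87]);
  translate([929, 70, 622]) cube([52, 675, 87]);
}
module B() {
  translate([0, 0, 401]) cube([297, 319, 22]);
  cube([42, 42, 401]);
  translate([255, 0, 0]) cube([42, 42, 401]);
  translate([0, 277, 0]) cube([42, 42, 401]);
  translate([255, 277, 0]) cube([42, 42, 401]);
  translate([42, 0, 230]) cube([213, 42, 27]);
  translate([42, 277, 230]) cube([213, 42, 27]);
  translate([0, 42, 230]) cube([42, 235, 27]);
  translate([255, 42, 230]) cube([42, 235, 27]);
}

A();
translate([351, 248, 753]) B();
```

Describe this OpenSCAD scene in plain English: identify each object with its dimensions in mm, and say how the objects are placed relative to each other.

A is a table: top 999 mm (x) × 815 mm (y), 44 mm thick, upper face at z = 753 mm, on four 52×52 mm square legs, each inset 18 mm from the nearest pair of top edges, running from z = 0 to the bottom of the top. Four apron rails, 52 mm thick and 87 mm tall, run between adjacent legs with their top edges flush with the underside of the top and their outer faces flush with the legs' outer faces.

B is a simple wooden stool: a rectangular seat 297 mm (x) by 319 mm (y), 22 mm thick, top face at z = 423 mm, on four square legs, each 42×42 mm in cross-section. The legs rest on z = 0, each flush with a corner of the seat. Four stretchers, 42 mm wide and 27 mm tall, connect adjacent legs with their undersides at z = 230 mm, each running between the inner faces of the legs it joins and aligned with the legs' outer faces on the other axis.

The stool is on top of the table, centred.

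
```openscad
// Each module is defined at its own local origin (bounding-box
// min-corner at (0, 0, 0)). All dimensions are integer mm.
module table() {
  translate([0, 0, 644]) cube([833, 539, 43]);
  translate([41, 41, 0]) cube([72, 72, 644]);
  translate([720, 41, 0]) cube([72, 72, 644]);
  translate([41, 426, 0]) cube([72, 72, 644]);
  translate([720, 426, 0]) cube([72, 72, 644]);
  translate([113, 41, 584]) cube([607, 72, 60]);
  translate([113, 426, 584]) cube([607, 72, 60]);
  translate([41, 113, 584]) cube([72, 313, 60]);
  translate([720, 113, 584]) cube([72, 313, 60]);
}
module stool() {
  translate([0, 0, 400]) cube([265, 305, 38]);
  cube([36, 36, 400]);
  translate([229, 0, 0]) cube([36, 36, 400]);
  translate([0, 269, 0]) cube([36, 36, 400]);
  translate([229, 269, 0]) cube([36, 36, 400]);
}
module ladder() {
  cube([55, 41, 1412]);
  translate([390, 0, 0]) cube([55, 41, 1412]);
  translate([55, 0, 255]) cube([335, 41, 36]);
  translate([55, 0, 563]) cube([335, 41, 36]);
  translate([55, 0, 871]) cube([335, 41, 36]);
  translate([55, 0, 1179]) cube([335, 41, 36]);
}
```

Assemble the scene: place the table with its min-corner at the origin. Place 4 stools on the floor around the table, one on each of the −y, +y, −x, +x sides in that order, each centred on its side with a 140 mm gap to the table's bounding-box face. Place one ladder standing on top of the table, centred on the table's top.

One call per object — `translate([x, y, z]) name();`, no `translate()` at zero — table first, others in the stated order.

table();
translate([284, -445, 0]) stool();
translate([284, 679, 0]) stool();
translate([-405, 117, 0]) stool();
translate([973, 117, 0]) stool();
translate([194, 249, 687]) ladder();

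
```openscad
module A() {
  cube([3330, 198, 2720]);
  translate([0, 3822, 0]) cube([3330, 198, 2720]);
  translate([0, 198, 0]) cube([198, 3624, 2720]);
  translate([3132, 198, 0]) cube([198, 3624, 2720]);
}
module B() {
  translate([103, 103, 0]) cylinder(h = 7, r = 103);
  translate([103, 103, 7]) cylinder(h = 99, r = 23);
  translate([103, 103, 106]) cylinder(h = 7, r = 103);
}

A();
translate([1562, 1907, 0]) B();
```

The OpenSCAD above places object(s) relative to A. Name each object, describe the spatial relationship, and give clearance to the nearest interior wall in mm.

Clearances: x = 1364, y = 1709; minimum 1364 mm.

A is a house frame. B is a spool. The spool sits inside the house frame, centred. The clearance to the nearest interior wall is 1364 mm.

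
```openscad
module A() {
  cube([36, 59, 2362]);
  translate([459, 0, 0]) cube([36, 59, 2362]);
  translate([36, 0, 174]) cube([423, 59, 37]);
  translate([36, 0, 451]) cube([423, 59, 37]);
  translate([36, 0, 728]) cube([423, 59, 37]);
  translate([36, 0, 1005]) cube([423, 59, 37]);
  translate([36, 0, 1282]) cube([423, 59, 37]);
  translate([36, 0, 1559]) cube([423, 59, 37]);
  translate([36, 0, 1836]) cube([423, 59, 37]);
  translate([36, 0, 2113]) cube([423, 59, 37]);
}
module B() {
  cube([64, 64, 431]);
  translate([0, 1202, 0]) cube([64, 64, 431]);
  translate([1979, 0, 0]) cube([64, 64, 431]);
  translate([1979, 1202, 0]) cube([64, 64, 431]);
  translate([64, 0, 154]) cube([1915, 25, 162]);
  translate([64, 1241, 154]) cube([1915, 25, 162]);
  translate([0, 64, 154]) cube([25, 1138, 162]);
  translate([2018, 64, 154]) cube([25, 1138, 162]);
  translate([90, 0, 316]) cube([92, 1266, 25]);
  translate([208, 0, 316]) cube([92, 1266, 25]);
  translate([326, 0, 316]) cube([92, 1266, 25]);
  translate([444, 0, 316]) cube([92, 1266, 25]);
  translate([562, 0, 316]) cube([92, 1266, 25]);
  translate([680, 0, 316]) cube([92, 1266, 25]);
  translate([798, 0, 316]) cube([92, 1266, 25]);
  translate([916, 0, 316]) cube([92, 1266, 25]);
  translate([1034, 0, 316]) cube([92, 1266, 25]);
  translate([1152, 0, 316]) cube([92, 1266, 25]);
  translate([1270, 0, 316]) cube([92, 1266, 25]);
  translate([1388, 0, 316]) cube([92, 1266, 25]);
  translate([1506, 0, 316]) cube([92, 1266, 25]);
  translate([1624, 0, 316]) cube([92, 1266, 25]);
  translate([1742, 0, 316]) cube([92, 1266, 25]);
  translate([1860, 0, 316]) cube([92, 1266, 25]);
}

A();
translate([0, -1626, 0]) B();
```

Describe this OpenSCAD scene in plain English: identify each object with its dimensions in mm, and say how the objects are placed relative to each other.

A is a wooden ladder with two side rails of 36×59 mm section and 2362 mm height, set 495 mm apart overall. Between them run 8 rectangular rungs (59 mm deep, 37 mm thick), front faces flush with the rails' −y face. The bottom of the first rung is 174 mm above the floor and each subsequent rung is 277 mm higher than the one below.

B is a bed frame 2043 mm long (x) by 1266 mm wide (y). Four 64×64 mm corner posts, 431 mm tall, at the corners of the footprint. Four rails of 25 mm thickness and 162 mm height run between adjacent posts with their undersides at z = 154 mm, their outer faces flush with the outside of the frame (the two x-running rails run between the posts' inner faces; the two y-running rails run between the posts' inner faces). 16 slats, each 92 mm wide (x) and 25 mm thick, lie across the top of the two x-running rails, running the full 1266 mm width of the frame in y; the slats are evenly spaced along x between the inner faces of the end posts with equal gaps (rounded down to the nearest mm) at the −x end and between each pair — any rounding remainder accumulates at the +x end.

The bed frame is on the floor beside the ladder on its −y side.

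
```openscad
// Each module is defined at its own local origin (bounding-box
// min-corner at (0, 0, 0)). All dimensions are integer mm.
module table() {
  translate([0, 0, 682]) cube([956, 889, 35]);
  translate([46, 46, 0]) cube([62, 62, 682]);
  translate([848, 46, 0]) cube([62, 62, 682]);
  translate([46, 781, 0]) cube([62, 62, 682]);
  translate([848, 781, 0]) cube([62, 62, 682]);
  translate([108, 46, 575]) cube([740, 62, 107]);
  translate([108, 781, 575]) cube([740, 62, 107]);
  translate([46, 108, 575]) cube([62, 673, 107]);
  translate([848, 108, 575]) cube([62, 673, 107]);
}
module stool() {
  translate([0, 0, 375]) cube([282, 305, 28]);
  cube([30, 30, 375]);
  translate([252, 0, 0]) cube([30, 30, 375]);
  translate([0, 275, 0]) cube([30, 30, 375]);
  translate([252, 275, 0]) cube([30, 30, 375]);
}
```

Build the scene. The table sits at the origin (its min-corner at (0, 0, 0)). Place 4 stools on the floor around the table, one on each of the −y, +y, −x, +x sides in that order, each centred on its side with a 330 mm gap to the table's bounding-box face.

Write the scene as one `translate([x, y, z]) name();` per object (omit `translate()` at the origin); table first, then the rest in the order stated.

table();
translate([337, -635, 0]) stool();
translate([337, 1219, 0]) stool();
translate([-612, 292, 0]) stool();
translate([1286, 292, 0]) stool();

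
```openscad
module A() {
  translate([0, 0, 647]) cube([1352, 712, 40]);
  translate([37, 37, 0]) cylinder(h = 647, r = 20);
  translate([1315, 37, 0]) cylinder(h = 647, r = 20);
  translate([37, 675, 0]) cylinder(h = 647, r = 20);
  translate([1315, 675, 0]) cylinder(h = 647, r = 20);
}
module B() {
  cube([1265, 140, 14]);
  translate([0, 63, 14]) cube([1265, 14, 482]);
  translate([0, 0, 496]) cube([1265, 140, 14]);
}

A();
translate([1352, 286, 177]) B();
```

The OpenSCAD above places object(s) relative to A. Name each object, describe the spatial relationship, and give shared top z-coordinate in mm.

Both tops at z = 687 mm.

A is a table. B is an I-beam. The I-beam is beside the table with their tops flush at z = 687. The shared top z-coordinate is 687 mm.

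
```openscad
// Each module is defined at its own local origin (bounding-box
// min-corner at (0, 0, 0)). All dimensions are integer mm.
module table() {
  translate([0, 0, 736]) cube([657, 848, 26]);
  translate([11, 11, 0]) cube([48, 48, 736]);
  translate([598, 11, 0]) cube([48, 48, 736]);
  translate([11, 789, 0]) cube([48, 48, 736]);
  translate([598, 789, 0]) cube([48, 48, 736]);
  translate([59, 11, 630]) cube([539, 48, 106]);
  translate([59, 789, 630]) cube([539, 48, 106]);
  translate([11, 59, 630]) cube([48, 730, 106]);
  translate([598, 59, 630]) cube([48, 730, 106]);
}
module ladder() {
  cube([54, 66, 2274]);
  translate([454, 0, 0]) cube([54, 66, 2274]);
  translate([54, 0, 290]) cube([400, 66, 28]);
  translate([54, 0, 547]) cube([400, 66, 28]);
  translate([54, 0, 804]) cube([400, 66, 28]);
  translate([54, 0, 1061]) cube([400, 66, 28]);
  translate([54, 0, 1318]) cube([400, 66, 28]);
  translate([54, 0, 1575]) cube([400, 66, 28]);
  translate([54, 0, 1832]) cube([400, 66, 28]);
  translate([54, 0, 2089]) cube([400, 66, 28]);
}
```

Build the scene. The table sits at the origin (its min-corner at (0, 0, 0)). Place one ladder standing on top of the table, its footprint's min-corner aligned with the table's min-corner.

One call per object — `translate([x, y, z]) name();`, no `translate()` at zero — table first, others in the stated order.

table();
translate([0, 0, 762]) ladder();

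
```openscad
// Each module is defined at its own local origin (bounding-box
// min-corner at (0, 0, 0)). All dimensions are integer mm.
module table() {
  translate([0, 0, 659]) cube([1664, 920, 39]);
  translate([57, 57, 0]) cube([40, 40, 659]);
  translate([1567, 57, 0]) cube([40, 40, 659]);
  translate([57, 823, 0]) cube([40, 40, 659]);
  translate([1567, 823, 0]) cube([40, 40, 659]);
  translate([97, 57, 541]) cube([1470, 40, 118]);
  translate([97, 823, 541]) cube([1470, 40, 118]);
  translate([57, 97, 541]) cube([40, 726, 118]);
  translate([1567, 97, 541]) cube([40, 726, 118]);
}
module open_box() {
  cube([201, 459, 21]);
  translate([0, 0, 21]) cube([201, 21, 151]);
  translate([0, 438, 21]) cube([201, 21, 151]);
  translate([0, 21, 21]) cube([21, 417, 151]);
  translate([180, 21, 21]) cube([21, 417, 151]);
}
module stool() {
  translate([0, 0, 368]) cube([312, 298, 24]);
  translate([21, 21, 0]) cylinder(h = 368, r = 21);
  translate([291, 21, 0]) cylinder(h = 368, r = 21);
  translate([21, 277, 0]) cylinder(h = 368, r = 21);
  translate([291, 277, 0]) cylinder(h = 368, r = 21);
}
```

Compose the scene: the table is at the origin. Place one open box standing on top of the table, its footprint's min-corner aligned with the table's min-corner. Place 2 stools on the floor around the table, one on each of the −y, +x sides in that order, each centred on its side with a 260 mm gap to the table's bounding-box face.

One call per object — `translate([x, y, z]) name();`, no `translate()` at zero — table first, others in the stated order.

table();
translate([0, 0, 698]) open_box();
translate([676, -558, 0]) stool();
translate([1924, 311, 0]) stool();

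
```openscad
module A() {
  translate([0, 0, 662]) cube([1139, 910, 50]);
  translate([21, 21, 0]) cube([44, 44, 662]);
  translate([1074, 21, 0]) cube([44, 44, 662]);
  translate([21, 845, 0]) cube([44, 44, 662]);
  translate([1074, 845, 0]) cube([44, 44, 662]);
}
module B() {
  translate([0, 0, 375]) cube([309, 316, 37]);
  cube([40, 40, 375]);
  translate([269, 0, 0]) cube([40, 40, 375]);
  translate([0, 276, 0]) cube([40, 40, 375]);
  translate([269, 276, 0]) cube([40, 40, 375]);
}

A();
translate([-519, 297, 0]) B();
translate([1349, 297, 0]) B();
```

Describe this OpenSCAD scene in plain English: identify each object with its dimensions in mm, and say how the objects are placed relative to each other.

A is a rectangular dining table. The top is 1139×910×50 mm with its upper surface at z = 712 mm. It stands on four 44×44 mm square legs, each inset 21 mm from the nearest pair of top edges, running from the floor to the underside of the top.

B is a four-legged stool. The seat is 309×316 mm, 37 mm thick, top at z = 412 mm. It stands on four square legs, each 40×40 mm in cross-section, from z = 0 to the seat underside, each flush with a corner of the seat.

Two stools sit around the table at the −x, +x sides.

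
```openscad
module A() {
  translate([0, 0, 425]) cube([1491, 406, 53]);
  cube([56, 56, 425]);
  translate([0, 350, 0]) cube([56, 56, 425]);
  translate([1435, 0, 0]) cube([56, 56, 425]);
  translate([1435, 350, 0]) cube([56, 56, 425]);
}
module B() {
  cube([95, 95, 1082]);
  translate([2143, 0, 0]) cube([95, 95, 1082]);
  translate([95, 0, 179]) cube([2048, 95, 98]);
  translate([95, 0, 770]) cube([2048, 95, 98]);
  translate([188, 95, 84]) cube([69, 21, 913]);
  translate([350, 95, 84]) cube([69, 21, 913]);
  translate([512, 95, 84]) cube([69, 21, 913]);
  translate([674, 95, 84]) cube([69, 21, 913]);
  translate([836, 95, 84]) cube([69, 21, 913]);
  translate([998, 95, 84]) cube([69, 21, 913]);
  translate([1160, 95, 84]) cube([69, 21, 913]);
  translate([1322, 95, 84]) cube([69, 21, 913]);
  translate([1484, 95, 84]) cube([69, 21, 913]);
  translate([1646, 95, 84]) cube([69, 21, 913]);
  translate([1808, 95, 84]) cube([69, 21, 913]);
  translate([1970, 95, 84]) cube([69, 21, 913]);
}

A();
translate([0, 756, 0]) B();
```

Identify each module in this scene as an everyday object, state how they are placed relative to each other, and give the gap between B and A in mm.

A is a bench. B is a fence section. The fence section is on the floor beside the bench on its +y side. The gap between the fence section and the bench is 350 mm.

The fence section's nearest face is 350 mm from the bench's +y face.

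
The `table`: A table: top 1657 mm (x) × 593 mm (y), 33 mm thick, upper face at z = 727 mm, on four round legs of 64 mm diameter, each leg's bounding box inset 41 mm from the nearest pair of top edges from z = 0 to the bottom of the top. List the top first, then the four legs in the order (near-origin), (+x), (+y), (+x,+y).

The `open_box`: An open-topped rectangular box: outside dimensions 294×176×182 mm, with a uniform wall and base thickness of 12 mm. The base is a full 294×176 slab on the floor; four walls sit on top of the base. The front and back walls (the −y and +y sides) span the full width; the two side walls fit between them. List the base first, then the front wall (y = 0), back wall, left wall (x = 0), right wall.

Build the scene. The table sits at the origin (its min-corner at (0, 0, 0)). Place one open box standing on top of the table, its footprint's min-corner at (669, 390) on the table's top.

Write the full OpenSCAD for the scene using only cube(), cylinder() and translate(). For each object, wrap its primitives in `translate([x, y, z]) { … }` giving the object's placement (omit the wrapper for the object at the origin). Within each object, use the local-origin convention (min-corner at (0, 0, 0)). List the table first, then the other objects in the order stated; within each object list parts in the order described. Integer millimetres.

translate([0, 0, 694]) cube([1657, 593, 33]);
translate([73, 73, 0]) cylinder(h = 694, r = 32);
translate([1584, 73, 0]) cylinder(h = 694, r = 32);
translate([73, 520, 0]) cylinder(h = 694, r = 32);
translate([1584, 520, 0]) cylinder(h = 694, r = 32);
translate([669, 390, 727]) {
  cube([294, 176, 12]);
  translate([0, 0, 12]) cube([294, 12, 170]);
  translate([0, 164, 12]) cube([294, 12, 170]);
  translate([0, 12, 12]) cube([12, 152, 170]);
  translate([282, 12, 12]) cube([12, 152, 170]);
}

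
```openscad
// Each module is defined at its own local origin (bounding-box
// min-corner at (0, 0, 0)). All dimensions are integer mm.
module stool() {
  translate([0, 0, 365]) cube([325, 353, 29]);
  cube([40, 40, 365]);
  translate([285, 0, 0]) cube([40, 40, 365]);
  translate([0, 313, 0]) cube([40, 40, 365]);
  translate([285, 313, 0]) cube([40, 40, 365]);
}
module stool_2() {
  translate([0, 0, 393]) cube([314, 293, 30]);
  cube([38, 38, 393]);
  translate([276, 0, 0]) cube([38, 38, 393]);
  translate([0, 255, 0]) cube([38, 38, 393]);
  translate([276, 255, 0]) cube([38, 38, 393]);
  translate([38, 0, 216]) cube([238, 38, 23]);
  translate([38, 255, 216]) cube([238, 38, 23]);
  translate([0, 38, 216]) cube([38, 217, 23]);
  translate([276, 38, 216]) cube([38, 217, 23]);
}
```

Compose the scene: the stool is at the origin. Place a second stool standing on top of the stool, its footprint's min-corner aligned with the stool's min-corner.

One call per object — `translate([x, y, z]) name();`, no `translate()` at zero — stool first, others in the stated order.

stool();
translate([0, 0, 394]) stool_2();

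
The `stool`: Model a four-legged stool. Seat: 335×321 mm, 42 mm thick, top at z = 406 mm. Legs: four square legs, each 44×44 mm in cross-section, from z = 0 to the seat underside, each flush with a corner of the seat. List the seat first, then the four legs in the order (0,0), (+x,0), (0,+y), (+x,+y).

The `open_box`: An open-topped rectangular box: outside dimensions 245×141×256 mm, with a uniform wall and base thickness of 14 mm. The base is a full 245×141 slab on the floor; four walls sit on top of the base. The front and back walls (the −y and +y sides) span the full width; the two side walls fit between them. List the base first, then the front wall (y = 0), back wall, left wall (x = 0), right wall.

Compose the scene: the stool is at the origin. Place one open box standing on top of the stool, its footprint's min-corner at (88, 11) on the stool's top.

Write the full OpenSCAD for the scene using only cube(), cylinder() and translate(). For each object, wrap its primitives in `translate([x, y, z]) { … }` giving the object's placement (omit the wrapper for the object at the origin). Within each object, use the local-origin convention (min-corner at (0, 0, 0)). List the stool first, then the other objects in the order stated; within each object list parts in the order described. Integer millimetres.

translate([0, 0, 364]) cube([335, 321, 42]);
cube([44, 44, 364]);
translate([291, 0, 0]) cube([44, 44, 364]);
translate([0, 277, 0]) cube([44, 44, 364]);
translate([291, 277, 0]) cube([44, 44, 364]);
translate([88, 11, 406]) {
  cube([245, 141, 14]);
  translate([0, 0, 14]) cube([245, 14, 242]);
  translate([0, 127, 14]) cube([245, 14, 242]);
  translate([0, 14, 14]) cube([14, 113, 242]);
  translate([231, 14, 14]) cube([14, 113, 242]);
}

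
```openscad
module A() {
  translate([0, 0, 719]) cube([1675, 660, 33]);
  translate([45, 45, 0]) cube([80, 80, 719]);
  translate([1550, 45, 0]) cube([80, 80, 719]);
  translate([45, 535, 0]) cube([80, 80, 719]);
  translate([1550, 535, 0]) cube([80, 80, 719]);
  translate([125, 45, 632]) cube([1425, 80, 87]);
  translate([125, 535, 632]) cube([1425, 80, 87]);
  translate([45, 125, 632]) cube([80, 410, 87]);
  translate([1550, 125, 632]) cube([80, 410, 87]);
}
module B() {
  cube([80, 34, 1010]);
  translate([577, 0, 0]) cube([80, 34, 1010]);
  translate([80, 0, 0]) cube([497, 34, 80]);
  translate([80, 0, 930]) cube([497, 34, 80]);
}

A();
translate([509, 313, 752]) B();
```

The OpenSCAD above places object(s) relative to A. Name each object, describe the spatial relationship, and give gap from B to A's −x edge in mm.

A is a table. B is a picture frame. The picture frame is on top of the table, centred. The gap from the picture frame to the table's −x edge is 509 mm.

The picture frame's min-x is at 509; the table's min-x is 0; gap = 509 mm.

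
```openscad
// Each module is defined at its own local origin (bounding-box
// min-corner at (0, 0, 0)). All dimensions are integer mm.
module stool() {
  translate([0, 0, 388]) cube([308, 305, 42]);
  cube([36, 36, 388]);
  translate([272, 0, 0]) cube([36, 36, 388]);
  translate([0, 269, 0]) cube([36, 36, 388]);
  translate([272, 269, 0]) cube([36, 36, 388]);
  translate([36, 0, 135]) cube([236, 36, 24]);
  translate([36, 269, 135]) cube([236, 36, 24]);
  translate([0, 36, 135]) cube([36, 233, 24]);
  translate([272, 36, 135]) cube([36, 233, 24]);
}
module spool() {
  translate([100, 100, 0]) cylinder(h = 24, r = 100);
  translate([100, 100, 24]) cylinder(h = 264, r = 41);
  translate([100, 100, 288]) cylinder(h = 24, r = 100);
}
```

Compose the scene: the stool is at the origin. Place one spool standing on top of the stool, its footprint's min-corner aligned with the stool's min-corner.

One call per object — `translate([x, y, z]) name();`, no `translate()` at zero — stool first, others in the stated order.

stool();
translate([0, 0, 430]) spool();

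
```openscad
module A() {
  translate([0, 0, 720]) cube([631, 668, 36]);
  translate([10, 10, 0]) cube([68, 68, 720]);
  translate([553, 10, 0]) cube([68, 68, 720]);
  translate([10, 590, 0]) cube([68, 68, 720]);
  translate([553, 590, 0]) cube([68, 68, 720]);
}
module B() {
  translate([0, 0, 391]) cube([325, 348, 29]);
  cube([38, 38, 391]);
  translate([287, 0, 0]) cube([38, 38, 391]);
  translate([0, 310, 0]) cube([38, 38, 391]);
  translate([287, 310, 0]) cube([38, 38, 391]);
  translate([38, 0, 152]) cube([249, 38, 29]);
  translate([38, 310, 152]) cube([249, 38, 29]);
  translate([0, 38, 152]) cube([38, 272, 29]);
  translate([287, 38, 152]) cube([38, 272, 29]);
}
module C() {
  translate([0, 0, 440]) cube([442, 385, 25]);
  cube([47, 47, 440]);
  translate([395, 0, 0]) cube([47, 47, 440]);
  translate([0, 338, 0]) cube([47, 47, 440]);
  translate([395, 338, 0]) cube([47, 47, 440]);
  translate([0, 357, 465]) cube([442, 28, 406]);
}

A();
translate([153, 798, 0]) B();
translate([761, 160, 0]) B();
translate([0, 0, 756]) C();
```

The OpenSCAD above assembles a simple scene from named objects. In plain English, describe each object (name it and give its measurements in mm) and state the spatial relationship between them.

A is a rectangular dining table. The top is 631×668×36 mm with its upper surface at z = 756 mm. It stands on four 68×68 mm square legs, each inset 10 mm from the nearest pair of top edges, running from the floor to the underside of the top.

B is a four-legged stool. The seat is 325×348 mm, 29 mm thick, top at z = 420 mm. It stands on four square legs, each 38×38 mm in cross-section, from z = 0 to the seat underside, each flush with a corner of the seat. Four stretchers, 38 mm wide and 29 mm tall, connect adjacent legs with their undersides at z = 152 mm, each running between the inner faces of the legs it joins and aligned with the legs' outer faces on the other axis.

C is a chair. The seat is a 442×385×25 mm slab with its top at z = 465 mm, on four 47×47 mm corner legs (flush with the seat edges, standing on z = 0). A flat backrest 28 mm thick, 406 mm tall, spans the full seat width and rises from the seat top along its +y edge, rear face flush with the rear of the seat.

Two stools sit around the table at the +y, +x sides. The chair is on top of the table.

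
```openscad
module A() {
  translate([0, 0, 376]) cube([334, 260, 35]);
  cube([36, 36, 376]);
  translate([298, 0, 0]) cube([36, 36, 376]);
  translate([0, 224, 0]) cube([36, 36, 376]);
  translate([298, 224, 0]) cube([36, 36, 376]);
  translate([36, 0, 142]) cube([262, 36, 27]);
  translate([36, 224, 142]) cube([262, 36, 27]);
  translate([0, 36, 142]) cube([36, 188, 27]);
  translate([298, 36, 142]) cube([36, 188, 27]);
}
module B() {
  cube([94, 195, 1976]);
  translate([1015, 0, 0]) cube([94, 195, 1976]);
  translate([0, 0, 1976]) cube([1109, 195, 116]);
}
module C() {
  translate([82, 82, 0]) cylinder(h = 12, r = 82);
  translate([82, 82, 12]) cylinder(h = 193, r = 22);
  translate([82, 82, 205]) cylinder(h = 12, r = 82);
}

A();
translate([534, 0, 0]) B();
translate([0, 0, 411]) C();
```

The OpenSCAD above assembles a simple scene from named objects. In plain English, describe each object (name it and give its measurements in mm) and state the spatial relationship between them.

A is a simple wooden stool: a rectangular seat 334 mm (x) by 260 mm (y), 35 mm thick, top face at z = 411 mm, on four square legs, each 36×36 mm in cross-section. The legs rest on z = 0, each flush with a corner of the seat. Four stretchers, 36 mm wide and 27 mm tall, connect adjacent legs with their undersides at z = 142 mm, each running between the inner faces of the legs it joins and aligned with the legs' outer faces on the other axis.

B is a door frame. The clear opening is 921 mm wide and 1976 mm high. Two 94 mm wide jambs, 195 mm deep, stand either side of the opening from the floor to the top of the opening. A 116 mm thick head sits across the top of both jambs, spanning the full outside width of the frame.

C is a spool: two coaxial disc flanges of radius 82 mm and thickness 12 mm, joined by a core cylinder of radius 22 mm and height 193 mm. The lower flange rests on z = 0 and the three cylinders share a vertical axis.

The door frame is on the floor beside the stool on its +x side. The spool is on top of the stool.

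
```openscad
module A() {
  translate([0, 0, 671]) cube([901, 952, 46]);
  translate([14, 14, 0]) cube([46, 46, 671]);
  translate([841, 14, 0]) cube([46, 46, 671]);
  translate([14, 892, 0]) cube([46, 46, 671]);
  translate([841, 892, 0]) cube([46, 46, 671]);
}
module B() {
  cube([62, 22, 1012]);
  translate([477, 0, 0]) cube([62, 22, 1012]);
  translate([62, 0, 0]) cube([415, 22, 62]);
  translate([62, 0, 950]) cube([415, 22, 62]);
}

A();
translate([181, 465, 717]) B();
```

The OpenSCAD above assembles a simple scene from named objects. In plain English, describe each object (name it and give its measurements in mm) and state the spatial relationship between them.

A is a table: top 901 mm (x) × 952 mm (y), 46 mm thick, upper face at z = 717 mm, on four 46×46 mm square legs, each inset 14 mm from the nearest pair of top edges, running from z = 0 to the bottom of the top.

B is a picture frame with a 415×888 mm rectangular opening (x by z) and a uniform 62 mm border on every side. Frame depth is 22 mm along y. It is built from two vertical stiles running the full outside height and two horizontal rails spanning the gap between the stiles.

The picture frame is on top of the table, centred.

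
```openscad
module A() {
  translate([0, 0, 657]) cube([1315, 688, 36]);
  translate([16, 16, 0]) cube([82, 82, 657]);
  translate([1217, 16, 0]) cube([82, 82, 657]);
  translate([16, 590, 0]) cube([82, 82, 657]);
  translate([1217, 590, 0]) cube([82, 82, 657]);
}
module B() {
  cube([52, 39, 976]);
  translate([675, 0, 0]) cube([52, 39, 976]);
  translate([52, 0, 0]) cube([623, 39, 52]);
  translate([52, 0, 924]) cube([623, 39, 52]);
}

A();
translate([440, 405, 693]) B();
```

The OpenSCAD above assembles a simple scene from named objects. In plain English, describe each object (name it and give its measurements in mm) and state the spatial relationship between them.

A is a table: top 1315 mm (x) × 688 mm (y), 36 mm thick, upper face at z = 693 mm, on four 82×82 mm square legs, each inset 16 mm from the nearest pair of top edges, running from z = 0 to the bottom of the top.

B is a picture frame with a 623×872 mm rectangular opening (x by z) and a uniform 52 mm border on every side. Frame depth is 39 mm along y. It is built from two vertical stiles running the full outside height and two horizontal rails spanning the gap between the stiles.

The picture frame is on top of the table.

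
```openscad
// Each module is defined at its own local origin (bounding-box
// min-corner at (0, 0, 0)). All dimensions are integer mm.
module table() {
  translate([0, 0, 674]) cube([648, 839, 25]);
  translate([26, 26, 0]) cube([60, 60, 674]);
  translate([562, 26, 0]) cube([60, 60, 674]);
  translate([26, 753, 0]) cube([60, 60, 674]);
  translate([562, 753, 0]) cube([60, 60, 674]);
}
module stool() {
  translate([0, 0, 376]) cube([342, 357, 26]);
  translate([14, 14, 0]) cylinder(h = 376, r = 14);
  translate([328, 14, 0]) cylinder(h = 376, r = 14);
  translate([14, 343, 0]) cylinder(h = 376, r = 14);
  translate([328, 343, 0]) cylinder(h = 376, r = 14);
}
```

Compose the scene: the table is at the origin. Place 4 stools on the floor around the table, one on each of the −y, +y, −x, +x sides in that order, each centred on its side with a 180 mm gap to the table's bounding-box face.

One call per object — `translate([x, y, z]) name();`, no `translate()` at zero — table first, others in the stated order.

table();
translate([153, -537, 0]) stool();
translate([153, 1019, 0]) stool();
translate([-522, 241, 0]) stool();
translate([828, 241, 0]) stool();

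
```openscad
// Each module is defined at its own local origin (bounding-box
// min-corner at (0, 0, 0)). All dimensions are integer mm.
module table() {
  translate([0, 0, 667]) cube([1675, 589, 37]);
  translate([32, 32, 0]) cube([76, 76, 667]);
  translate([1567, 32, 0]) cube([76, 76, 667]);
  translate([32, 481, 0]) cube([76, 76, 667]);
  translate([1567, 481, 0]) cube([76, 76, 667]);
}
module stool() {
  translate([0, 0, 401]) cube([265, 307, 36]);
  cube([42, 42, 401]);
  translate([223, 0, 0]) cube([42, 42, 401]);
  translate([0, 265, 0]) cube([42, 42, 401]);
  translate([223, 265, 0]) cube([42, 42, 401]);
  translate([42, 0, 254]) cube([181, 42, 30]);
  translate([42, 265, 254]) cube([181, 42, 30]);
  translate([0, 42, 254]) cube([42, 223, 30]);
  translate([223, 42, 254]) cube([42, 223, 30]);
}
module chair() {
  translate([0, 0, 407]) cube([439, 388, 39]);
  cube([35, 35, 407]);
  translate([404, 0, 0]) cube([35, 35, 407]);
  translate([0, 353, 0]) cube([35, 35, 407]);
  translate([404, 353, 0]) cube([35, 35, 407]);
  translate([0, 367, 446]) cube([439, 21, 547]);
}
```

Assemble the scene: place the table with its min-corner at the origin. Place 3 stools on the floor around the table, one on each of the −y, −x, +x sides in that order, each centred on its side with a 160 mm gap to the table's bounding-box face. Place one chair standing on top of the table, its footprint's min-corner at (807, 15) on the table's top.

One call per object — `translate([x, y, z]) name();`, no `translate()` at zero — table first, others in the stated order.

table();
translate([705, -467, 0]) stool();
translate([-425, 141, 0]) stool();
translate([1835, 141, 0]) stool();
translate([807, 15, 704]) chair();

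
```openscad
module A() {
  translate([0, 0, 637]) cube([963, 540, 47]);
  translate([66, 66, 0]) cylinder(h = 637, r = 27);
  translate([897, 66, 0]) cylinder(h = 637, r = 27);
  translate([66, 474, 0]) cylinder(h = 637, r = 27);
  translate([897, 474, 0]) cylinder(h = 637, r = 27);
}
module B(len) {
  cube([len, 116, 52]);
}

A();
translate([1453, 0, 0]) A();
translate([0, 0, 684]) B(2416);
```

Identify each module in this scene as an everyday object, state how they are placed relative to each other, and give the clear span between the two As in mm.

Second table starts at x = 1453; first ends at x = 963; clear span = 1453 − 963 = 490 mm.

A is a table. B is a beam. A beam spans the tops of two tables. The clear span between the two tables is 490 mm.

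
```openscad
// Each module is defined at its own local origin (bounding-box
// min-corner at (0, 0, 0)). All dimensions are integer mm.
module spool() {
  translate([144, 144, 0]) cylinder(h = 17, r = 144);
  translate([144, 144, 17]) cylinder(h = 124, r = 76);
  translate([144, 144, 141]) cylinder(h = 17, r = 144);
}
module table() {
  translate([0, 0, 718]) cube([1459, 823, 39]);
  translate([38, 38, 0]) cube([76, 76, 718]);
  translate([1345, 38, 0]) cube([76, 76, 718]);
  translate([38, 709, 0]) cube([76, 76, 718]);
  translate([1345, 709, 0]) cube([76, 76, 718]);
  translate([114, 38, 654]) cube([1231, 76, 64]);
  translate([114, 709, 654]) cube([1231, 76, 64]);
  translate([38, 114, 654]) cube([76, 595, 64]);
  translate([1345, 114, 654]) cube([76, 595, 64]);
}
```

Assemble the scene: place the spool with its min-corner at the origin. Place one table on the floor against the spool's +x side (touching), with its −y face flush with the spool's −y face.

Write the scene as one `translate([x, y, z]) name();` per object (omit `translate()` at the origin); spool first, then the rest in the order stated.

spool();
translate([288, 0, 0]) table();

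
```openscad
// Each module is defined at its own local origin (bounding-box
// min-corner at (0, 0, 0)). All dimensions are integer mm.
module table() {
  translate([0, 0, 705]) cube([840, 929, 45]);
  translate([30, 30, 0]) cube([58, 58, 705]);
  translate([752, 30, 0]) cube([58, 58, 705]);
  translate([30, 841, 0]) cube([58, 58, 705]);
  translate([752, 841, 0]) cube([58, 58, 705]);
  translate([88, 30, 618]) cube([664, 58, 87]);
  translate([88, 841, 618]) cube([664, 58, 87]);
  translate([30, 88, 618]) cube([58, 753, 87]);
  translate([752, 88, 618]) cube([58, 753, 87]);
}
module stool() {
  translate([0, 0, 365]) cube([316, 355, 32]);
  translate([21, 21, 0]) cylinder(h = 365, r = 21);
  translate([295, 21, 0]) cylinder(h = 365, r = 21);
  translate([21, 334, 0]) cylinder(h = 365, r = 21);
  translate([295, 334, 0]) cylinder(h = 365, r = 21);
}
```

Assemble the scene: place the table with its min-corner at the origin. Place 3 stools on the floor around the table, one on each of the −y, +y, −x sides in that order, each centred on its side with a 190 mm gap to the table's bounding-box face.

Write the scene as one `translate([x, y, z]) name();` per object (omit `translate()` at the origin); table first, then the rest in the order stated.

table();
translate([262, -545, 0]) stool();
translate([262, 1119, 0]) stool();
translate([-506, 287, 0]) stool();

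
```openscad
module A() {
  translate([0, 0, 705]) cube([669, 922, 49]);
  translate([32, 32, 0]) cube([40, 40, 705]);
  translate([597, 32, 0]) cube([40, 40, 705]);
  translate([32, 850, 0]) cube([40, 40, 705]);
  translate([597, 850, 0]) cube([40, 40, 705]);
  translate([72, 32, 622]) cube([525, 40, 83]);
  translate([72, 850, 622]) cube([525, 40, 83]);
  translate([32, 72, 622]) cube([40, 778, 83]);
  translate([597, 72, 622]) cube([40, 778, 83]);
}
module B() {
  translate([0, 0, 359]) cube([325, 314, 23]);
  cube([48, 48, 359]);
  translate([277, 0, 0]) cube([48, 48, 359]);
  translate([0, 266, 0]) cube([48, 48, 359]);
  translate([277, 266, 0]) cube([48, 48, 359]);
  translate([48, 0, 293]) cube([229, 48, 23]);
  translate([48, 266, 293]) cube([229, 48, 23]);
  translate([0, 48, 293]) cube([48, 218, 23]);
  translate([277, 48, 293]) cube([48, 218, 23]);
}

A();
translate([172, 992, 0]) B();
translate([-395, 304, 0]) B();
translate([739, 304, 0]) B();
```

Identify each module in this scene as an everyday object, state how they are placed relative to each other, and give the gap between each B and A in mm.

Each stool's nearest face is 70 mm from the table's bounding box.

A is a table. B is a stool. Three stools sit around the table at the +y, −x, +x sides. The gap between each stool and the table is 70 mm.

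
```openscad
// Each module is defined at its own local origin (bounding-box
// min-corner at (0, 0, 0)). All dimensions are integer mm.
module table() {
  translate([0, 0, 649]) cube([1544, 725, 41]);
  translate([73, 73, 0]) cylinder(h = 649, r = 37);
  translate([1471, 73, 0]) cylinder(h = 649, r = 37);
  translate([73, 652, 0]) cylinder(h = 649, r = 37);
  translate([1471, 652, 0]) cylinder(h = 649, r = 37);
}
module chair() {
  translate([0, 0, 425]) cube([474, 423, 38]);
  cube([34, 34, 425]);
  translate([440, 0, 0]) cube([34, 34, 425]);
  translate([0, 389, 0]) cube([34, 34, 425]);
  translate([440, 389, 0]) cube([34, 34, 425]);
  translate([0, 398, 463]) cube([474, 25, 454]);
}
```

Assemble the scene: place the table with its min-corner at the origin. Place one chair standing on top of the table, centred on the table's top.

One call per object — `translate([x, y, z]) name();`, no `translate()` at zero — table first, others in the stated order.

table();
translate([535, 151, 690]) chair();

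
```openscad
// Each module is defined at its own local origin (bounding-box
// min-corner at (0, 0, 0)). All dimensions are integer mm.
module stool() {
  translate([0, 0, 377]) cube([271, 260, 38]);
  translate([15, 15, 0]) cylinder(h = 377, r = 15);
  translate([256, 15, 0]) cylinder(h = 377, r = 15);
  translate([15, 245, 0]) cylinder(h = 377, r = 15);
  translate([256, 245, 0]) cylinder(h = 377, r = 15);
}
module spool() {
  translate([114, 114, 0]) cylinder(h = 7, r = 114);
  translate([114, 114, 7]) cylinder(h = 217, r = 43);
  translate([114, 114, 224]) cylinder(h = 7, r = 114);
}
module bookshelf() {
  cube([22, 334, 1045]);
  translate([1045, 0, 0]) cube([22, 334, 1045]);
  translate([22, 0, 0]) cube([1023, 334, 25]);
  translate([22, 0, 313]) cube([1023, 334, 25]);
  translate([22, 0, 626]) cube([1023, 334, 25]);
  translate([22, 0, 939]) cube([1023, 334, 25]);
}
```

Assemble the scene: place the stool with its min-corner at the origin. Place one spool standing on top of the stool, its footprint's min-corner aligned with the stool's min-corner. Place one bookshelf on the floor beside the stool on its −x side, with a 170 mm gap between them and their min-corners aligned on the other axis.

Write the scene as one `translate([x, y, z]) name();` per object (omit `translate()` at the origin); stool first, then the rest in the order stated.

stool();
translate([0, 0, 415]) spool();
translate([-1237, 0, 0]) bookshelf();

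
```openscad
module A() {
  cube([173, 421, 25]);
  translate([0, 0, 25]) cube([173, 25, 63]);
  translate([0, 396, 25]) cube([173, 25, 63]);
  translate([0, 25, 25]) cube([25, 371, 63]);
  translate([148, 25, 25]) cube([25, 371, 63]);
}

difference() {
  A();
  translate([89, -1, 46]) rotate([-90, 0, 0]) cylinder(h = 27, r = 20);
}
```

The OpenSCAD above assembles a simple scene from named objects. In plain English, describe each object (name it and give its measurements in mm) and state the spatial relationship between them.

A is an open-topped rectangular box: outside dimensions 173×421×88 mm, with a uniform wall and base thickness of 25 mm. The base is a full 173×421 slab on the floor; four walls sit on top of the base. The front and back walls (the −y and +y sides) span the full width; the two side walls fit between them.

The open box has a circular hole of radius 20 mm through its front wall, centred at (x = 89, z = 46).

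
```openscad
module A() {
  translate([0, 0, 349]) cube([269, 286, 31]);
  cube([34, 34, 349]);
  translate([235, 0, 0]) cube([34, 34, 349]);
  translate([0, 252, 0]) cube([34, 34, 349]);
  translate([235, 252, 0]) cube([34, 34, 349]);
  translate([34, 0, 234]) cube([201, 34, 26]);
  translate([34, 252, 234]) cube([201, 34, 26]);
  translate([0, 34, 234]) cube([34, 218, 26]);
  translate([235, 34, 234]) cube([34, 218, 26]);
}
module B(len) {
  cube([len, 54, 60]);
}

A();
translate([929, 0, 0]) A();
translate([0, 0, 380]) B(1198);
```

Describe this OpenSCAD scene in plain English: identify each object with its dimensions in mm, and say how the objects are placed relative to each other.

A is a four-legged stool. The seat is a 269×286×31 mm slab whose top surface is at z = 380 mm; four square legs, each 34×34 mm in cross-section, run from the floor (z = 0) to the underside of the seat, each flush with a corner of the seat. Four stretchers, 34 mm wide and 26 mm tall, connect adjacent legs with their undersides at z = 234 mm, each running between the inner faces of the legs it joins and aligned with the legs' outer faces on the other axis.

B is a rectangular beam 1198 mm long (x), 54 mm deep (y), 60 mm thick (z).

The beam spans the tops of two stools placed 660 mm apart, resting at z = 380 mm.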